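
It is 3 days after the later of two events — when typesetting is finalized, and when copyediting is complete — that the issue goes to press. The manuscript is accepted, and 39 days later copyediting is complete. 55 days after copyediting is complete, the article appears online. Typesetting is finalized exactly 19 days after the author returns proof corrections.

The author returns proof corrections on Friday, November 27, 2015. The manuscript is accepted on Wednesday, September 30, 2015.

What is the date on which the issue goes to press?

The author returns proof corrections: Nov 27, 2015.
Typesetting is finalized: Nov 27, 2015 + 19 days = Dec 16, 2015.
The manuscript is accepted: Sep 30, 2015.
Copyediting is complete: Sep 30, 2015 + 39 days = Nov 8, 2015.
Both prerequisites met — typesetting is finalized (Dec 16, 2015), copyediting is complete (Nov 8, 2015); the later is Dec 16, 2015.
The issue goes to press: Dec 16, 2015 + 3 days = Dec 19, 2015.

Saturday, December 19, 2015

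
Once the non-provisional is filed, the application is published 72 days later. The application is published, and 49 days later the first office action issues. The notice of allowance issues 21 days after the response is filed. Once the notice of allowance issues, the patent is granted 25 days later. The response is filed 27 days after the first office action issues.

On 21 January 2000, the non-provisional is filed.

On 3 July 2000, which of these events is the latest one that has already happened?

The non-provisional is filed: Jan 21, 2000.
The application is published: Jan 21, 2000 + 72 days = Apr 2, 2000.
The first office action issues: Apr 2, 2000 + 49 days = May 21, 2000.
The response is filed: May 21, 2000 + 27 days = Jun 17, 2000.
The notice of allowance issues: Jun 17, 2000 + 21 days = Jul 8, 2000.
The patent is granted: Jul 8, 2000 + 25 days = Aug 2, 2000.
Jul 3, 2000 falls between when the response is filed (Jun 17, 2000) and when the notice of allowance issues (Jul 8, 2000).

The response is filed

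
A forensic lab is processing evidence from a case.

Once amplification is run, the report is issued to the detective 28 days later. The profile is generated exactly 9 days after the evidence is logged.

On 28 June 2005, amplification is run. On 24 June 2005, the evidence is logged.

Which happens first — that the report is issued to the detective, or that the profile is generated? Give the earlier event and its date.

Amplification is run: Jun 28, 2005.
The report is issued to the detective: Jun 28, 2005 + 28 days = Jul 26, 2005.
The evidence is logged: Jun 24, 2005.
The profile is generated: Jun 24, 2005 + 9 days = Jul 3, 2005.
Comparing: the report is issued to the detective on Jul 26, 2005 vs the profile is generated on Jul 3, 2005. Earlier: the profile is generated.

The profile is generated — 3 July 2005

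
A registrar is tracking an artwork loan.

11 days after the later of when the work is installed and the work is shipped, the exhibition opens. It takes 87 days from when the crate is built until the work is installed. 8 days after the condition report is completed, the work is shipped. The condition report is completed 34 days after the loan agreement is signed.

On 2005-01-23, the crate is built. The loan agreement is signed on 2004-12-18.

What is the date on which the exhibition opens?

The crate is built: Jan 23, 2005.
The work is installed: Jan 23, 2005 + 87 days = Apr 20, 2005.
The loan agreement is signed: Dec 18, 2004.
The condition report is completed: Dec 18, 2004 + 34 days = Jan 21, 2005.
The work is shipped: Jan 21, 2005 + 8 days = Jan 29, 2005.
Both prerequisites met — the work is installed (Apr 20, 2005), the work is shipped (Jan 29, 2005); the later is Apr 20, 2005.
The exhibition opens: Apr 20, 2005 + 11 days = May 1, 2005.

2005-05-01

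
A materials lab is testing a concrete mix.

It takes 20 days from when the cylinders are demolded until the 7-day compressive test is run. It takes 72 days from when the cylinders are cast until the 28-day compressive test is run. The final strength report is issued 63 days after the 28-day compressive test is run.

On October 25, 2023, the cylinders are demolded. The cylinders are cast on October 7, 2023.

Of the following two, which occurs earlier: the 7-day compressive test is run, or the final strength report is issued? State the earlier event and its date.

The cylinders are demolded: Oct 25, 2023.
The 7-day compressive test is run: Oct 25, 2023 + 20 days = Nov 14, 2023.
The cylinders are cast: Oct 7, 2023.
The 28-day compressive test is run: Oct 7, 2023 + 72 days = Dec 18, 2023.
The final strength report is issued: Dec 18, 2023 + 63 days = Feb 19, 2024.
Comparing: the 7-day compressive test is run on Nov 14, 2023 vs the final strength report is issued on Feb 19, 2024. Earlier: the 7-day compressive test is run.

The 7-day compressive test is run — November 14, 2023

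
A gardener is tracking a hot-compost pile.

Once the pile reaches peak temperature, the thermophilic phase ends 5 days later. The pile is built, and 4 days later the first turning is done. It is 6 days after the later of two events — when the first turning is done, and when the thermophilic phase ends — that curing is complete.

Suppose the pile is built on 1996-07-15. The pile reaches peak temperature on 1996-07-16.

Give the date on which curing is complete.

1996-07-27

The pile is built: Jul 15, 1996.
The first turning is done: Jul 15, 1996 + 4 days = Jul 19, 1996.
The pile reaches peak temperature: Jul 16, 1996.
The thermophilic phase ends: Jul 16, 1996 + 5 days = Jul 21, 1996.
Both prerequisites met — the first turning is done (Jul 19, 1996), the thermophilic phase ends (Jul 21, 1996); the later is Jul 21, 1996.
Curing is complete: Jul 21, 1996 + 6 days = Jul 27, 1996.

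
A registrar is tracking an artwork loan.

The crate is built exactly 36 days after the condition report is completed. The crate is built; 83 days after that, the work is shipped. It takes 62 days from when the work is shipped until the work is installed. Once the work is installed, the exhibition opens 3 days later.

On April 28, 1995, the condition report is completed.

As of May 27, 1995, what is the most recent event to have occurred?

The condition report is completed: Apr 28, 1995.
The crate is built: Apr 28, 1995 + 36 days = Jun 3, 1995.
The work is shipped: Jun 3, 1995 + 83 days = Aug 25, 1995.
The work is installed: Aug 25, 1995 + 62 days = Oct 26, 1995.
The exhibition opens: Oct 26, 1995 + 3 days = Oct 29, 1995.
May 27, 1995 falls between when the condition report is completed (Apr 28, 1995) and when the crate is built (Jun 3, 1995).

The condition report is completed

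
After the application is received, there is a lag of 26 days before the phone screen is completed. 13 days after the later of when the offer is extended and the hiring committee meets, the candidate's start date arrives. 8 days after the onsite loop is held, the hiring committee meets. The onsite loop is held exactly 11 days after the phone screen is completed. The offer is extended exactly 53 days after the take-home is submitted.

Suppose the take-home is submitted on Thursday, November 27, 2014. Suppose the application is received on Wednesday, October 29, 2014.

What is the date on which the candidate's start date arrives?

The take-home is submitted: Nov 27, 2014.
The offer is extended: Nov 27, 2014 + 53 days = Jan 19, 2015.
The application is received: Oct 29, 2014.
The phone screen is completed: Oct 29, 2014 + 26 days = Nov 24, 2014.
The onsite loop is held: Nov 24, 2014 + 11 days = Dec 5, 2014.
The hiring committee meets: Dec 5, 2014 + 8 days = Dec 13, 2014.
Both prerequisites met — the offer is extended (Jan 19, 2015), the hiring committee meets (Dec 13, 2014); the later is Jan 19, 2015.
The candidate's start date arrives: Jan 19, 2015 + 13 days = Feb 1, 2015.

Sunday, February 1, 2015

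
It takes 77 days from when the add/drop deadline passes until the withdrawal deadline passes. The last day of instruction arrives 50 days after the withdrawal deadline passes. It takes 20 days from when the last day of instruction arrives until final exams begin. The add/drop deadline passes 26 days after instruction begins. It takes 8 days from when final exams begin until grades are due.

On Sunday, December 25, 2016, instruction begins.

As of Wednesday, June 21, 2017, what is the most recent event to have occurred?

Instruction begins: Dec 25, 2016.
The add/drop deadline passes: Dec 25, 2016 + 26 days = Jan 20, 2017.
The withdrawal deadline passes: Jan 20, 2017 + 77 days = Apr 7, 2017.
The last day of instruction arrives: Apr 7, 2017 + 50 days = May 27, 2017.
Final exams begin: May 27, 2017 + 20 days = Jun 16, 2017.
Grades are due: Jun 16, 2017 + 8 days = Jun 24, 2017.
Jun 21, 2017 falls between when final exams begin (Jun 16, 2017) and when grades are due (Jun 24, 2017).

Final exams begin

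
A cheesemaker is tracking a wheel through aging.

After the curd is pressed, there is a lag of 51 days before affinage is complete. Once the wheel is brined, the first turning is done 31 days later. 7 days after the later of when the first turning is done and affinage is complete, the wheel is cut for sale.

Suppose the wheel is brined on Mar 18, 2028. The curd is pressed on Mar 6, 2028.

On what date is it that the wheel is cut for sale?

May 3, 2028

The wheel is brined: Mar 18, 2028.
The first turning is done: Mar 18, 2028 + 31 days = Apr 18, 2028.
The curd is pressed: Mar 6, 2028.
Affinage is complete: Mar 6, 2028 + 51 days = Apr 26, 2028.
Both prerequisites met — the first turning is done (Apr 18, 2028), affinage is complete (Apr 26, 2028); the later is Apr 26, 2028.
The wheel is cut for sale: Apr 26, 2028 + 7 days = May 3, 2028.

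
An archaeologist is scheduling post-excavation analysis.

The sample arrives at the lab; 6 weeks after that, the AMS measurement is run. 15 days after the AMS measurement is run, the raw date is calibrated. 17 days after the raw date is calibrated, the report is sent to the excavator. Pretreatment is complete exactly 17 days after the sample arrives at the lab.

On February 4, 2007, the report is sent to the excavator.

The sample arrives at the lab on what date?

The report is sent to the excavator: Feb 4, 2007.
The raw date is calibrated: Feb 4, 2007 − 17 days = Jan 18, 2007.
The AMS measurement is run: Jan 18, 2007 − 15 days = Jan 3, 2007.
The sample arrives at the lab: Jan 3, 2007 − 6 weeks = Nov 22, 2006.

November 22, 2006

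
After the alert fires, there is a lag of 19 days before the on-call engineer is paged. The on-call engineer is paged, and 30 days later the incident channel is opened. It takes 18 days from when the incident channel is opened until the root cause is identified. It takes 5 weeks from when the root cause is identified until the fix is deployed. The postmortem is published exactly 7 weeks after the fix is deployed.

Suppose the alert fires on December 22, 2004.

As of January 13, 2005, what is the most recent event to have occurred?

The on-call engineer is paged

The alert fires: Dec 22, 2004.
The on-call engineer is paged: Dec 22, 2004 + 19 days = Jan 10, 2005.
The incident channel is opened: Jan 10, 2005 + 30 days = Feb 9, 2005.
The root cause is identified: Feb 9, 2005 + 18 days = Feb 27, 2005.
The fix is deployed: Feb 27, 2005 + 5 weeks = Apr 3, 2005.
The postmortem is published: Apr 3, 2005 + 7 weeks = May 22, 2005.
Jan 13, 2005 falls between when the on-call engineer is paged (Jan 10, 2005) and when the incident channel is opened (Feb 9, 2005).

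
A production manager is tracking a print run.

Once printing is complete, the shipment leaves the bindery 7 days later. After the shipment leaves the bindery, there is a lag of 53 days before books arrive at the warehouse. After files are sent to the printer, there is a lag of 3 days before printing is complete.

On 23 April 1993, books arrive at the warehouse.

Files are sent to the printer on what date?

19 February 1993

Books arrive at the warehouse: Apr 23, 1993.
The shipment leaves the bindery: Apr 23, 1993 − 53 days = Mar 1, 1993.
Printing is complete: Mar 1, 1993 − 7 days = Feb 22, 1993.
Files are sent to the printer: Feb 22, 1993 − 3 days = Feb 19, 1993.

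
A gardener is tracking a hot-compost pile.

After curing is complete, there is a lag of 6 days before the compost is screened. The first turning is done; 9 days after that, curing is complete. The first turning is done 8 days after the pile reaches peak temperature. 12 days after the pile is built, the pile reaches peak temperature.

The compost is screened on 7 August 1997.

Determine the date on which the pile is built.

The compost is screened: Aug 7, 1997.
Curing is complete: Aug 7, 1997 − 6 days = Aug 1, 1997.
The first turning is done: Aug 1, 1997 − 9 days = Jul 23, 1997.
The pile reaches peak temperature: Jul 23, 1997 − 8 days = Jul 15, 1997.
The pile is built: Jul 15, 1997 − 12 days = Jul 3, 1997.

3 July 1997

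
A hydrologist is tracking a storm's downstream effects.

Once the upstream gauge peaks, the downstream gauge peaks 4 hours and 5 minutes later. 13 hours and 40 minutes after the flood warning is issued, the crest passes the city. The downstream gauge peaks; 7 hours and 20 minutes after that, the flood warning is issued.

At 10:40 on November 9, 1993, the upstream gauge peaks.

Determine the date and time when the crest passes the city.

11:45 on November 10, 1993

The upstream gauge peaks: 10:40 Nov 9, 1993.
The downstream gauge peaks: 10:40 Nov 9, 1993 + 4h05m = 14:45 Nov 9, 1993.
The flood warning is issued: 14:45 Nov 9, 1993 + 7h20m = 22:05 Nov 9, 1993.
The crest passes the city: 22:05 Nov 9, 1993 + 13h40m = 11:45 Nov 10, 1993.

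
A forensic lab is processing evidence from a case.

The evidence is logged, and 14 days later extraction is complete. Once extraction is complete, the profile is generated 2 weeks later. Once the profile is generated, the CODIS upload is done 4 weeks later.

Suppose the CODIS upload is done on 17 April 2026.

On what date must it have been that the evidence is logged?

The CODIS upload is done: Apr 17, 2026.
The profile is generated: Apr 17, 2026 − 4 weeks = Mar 20, 2026.
Extraction is complete: Mar 20, 2026 − 2 weeks = Mar 6, 2026.
The evidence is logged: Mar 6, 2026 − 14 days = Feb 20, 2026.

20 February 2026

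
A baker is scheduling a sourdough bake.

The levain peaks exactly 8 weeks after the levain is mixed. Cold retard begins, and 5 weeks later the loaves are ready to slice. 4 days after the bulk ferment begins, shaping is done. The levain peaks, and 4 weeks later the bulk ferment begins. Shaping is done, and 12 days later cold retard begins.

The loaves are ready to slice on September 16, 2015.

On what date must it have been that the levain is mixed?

The loaves are ready to slice: Sep 16, 2015.
Cold retard begins: Sep 16, 2015 − 5 weeks = Aug 12, 2015.
Shaping is done: Aug 12, 2015 − 12 days = Jul 31, 2015.
The bulk ferment begins: Jul 31, 2015 − 4 days = Jul 27, 2015.
The levain peaks: Jul 27, 2015 − 4 weeks = Jun 29, 2015.
The levain is mixed: Jun 29, 2015 − 8 weeks = May 4, 2015.

May 4, 2015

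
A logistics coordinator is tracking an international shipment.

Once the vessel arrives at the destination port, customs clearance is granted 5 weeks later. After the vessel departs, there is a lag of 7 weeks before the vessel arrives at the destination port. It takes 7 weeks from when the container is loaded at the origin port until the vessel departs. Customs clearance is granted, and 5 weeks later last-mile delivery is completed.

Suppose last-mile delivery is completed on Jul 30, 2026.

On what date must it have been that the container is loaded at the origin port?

Last-mile delivery is completed: Jul 30, 2026.
Customs clearance is granted: Jul 30, 2026 − 5 weeks = Jun 25, 2026.
The vessel arrives at the destination port: Jun 25, 2026 − 5 weeks = May 21, 2026.
The vessel departs: May 21, 2026 − 7 weeks = Apr 2, 2026.
The container is loaded at the origin port: Apr 2, 2026 − 7 weeks = Feb 12, 2026.

Feb 12, 2026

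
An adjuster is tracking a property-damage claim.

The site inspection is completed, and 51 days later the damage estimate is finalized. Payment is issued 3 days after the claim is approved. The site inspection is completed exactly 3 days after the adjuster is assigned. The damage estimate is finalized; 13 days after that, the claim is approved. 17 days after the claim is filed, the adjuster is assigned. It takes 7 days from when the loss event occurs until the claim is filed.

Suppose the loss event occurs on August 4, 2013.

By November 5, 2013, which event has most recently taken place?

The loss event occurs: Aug 4, 2013.
The claim is filed: Aug 4, 2013 + 7 days = Aug 11, 2013.
The adjuster is assigned: Aug 11, 2013 + 17 days = Aug 28, 2013.
The site inspection is completed: Aug 28, 2013 + 3 days = Aug 31, 2013.
The damage estimate is finalized: Aug 31, 2013 + 51 days = Oct 21, 2013.
The claim is approved: Oct 21, 2013 + 13 days = Nov 3, 2013.
Payment is issued: Nov 3, 2013 + 3 days = Nov 6, 2013.
Nov 5, 2013 falls between when the claim is approved (Nov 3, 2013) and when payment is issued (Nov 6, 2013).

The claim is approved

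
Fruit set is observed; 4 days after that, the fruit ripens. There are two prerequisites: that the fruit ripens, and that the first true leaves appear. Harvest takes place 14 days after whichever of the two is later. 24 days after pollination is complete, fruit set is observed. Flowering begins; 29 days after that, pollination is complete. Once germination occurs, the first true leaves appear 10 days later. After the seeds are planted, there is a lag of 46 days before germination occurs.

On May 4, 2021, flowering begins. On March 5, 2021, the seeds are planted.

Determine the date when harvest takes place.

Flowering begins: May 4, 2021.
Pollination is complete: May 4, 2021 + 29 days = Jun 2, 2021.
Fruit set is observed: Jun 2, 2021 + 24 days = Jun 26, 2021.
The fruit ripens: Jun 26, 2021 + 4 days = Jun 30, 2021.
The seeds are planted: Mar 5, 2021.
Germination occurs: Mar 5, 2021 + 46 days = Apr 20, 2021.
The first true leaves appear: Apr 20, 2021 + 10 days = Apr 30, 2021.
Both prerequisites met — the fruit ripens (Jun 30, 2021), the first true leaves appear (Apr 30, 2021); the later is Jun 30, 2021.
Harvest takes place: Jun 30, 2021 + 14 days = Jul 14, 2021.

July 14, 2021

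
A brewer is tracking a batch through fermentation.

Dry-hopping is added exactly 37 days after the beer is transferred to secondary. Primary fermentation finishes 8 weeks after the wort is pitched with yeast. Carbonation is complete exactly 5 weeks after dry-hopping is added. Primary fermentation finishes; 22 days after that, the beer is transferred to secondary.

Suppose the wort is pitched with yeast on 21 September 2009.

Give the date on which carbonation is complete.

The wort is pitched with yeast: Sep 21, 2009.
Primary fermentation finishes: Sep 21, 2009 + 8 weeks = Nov 16, 2009.
The beer is transferred to secondary: Nov 16, 2009 + 22 days = Dec 8, 2009.
Dry-hopping is added: Dec 8, 2009 + 37 days = Jan 14, 2010.
Carbonation is complete: Jan 14, 2010 + 5 weeks = Feb 18, 2010.

18 February 2010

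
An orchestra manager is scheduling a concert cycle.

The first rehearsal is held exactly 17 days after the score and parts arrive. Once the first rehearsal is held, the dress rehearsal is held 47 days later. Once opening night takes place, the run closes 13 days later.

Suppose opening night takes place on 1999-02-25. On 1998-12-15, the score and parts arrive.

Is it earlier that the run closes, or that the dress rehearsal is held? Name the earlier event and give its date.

Opening night takes place: Feb 25, 1999.
The run closes: Feb 25, 1999 + 13 days = Mar 10, 1999.
The score and parts arrive: Dec 15, 1998.
The first rehearsal is held: Dec 15, 1998 + 17 days = Jan 1, 1999.
The dress rehearsal is held: Jan 1, 1999 + 47 days = Feb 17, 1999.
Comparing: the run closes on Mar 10, 1999 vs the dress rehearsal is held on Feb 17, 1999. Earlier: the dress rehearsal is held.

The dress rehearsal is held — 1999-02-17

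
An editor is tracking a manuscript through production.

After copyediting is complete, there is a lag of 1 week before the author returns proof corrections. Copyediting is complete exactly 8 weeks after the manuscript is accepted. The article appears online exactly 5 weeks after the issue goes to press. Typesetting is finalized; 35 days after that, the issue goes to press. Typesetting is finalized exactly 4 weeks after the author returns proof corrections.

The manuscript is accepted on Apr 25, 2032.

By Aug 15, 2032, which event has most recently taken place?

The manuscript is accepted: Apr 25, 2032.
Copyediting is complete: Apr 25, 2032 + 8 weeks = Jun 20, 2032.
The author returns proof corrections: Jun 20, 2032 + 1 week = Jun 27, 2032.
Typesetting is finalized: Jun 27, 2032 + 4 weeks = Jul 25, 2032.
The issue goes to press: Jul 25, 2032 + 35 days = Aug 29, 2032.
The article appears online: Aug 29, 2032 + 5 weeks = Oct 3, 2032.
Aug 15, 2032 falls between when typesetting is finalized (Jul 25, 2032) and when the issue goes to press (Aug 29, 2032).

Typesetting is finalized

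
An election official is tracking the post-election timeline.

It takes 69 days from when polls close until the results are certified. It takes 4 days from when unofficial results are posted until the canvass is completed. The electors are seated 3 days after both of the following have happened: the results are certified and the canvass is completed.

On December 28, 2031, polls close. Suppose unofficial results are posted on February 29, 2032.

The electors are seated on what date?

Polls close: Dec 28, 2031.
The results are certified: Dec 28, 2031 + 69 days = Mar 6, 2032.
Unofficial results are posted: Feb 29, 2032.
The canvass is completed: Feb 29, 2032 + 4 days = Mar 4, 2032.
Both prerequisites met — the results are certified (Mar 6, 2032), the canvass is completed (Mar 4, 2032); the later is Mar 6, 2032.
The electors are seated: Mar 6, 2032 + 3 days = Mar 9, 2032.

March 9, 2032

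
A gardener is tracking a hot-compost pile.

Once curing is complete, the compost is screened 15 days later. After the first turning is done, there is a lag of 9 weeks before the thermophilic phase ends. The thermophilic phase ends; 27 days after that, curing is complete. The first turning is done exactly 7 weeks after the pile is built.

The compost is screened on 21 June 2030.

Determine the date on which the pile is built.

The compost is screened: Jun 21, 2030.
Curing is complete: Jun 21, 2030 − 15 days = Jun 6, 2030.
The thermophilic phase ends: Jun 6, 2030 − 27 days = May 10, 2030.
The first turning is done: May 10, 2030 − 9 weeks = Mar 8, 2030.
The pile is built: Mar 8, 2030 − 7 weeks = Jan 18, 2030.

18 January 2030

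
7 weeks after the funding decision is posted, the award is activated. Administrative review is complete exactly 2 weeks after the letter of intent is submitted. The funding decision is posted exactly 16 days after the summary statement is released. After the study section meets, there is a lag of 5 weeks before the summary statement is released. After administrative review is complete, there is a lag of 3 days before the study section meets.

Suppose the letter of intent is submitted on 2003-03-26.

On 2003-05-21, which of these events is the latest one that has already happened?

The letter of intent is submitted: Mar 26, 2003.
Administrative review is complete: Mar 26, 2003 + 2 weeks = Apr 9, 2003.
The study section meets: Apr 9, 2003 + 3 days = Apr 12, 2003.
The summary statement is released: Apr 12, 2003 + 5 weeks = May 17, 2003.
The funding decision is posted: May 17, 2003 + 16 days = Jun 2, 2003.
The award is activated: Jun 2, 2003 + 7 weeks = Jul 21, 2003.
May 21, 2003 falls between when the summary statement is released (May 17, 2003) and when the funding decision is posted (Jun 2, 2003).

The summary statement is released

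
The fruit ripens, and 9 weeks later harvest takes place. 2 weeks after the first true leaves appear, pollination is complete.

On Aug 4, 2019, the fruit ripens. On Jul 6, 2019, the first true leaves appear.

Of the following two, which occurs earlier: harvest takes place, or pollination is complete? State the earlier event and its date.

Pollination is complete — Jul 20, 2019

The fruit ripens: Aug 4, 2019.
Harvest takes place: Aug 4, 2019 + 9 weeks = Oct 6, 2019.
The first true leaves appear: Jul 6, 2019.
Pollination is complete: Jul 6, 2019 + 2 weeks = Jul 20, 2019.
Comparing: harvest takes place on Oct 6, 2019 vs pollination is complete on Jul 20, 2019. Earlier: pollination is complete.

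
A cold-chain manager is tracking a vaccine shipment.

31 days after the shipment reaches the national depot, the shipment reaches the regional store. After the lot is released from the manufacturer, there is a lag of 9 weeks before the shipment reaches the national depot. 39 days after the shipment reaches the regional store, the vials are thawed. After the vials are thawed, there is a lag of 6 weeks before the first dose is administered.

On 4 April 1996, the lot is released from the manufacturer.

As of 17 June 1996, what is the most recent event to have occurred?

The shipment reaches the national depot

The lot is released from the manufacturer: Apr 4, 1996.
The shipment reaches the national depot: Apr 4, 1996 + 9 weeks = Jun 6, 1996.
The shipment reaches the regional store: Jun 6, 1996 + 31 days = Jul 7, 1996.
The vials are thawed: Jul 7, 1996 + 39 days = Aug 15, 1996.
The first dose is administered: Aug 15, 1996 + 6 weeks = Sep 26, 1996.
Jun 17, 1996 falls between when the shipment reaches the national depot (Jun 6, 1996) and when the shipment reaches the regional store (Jul 7, 1996).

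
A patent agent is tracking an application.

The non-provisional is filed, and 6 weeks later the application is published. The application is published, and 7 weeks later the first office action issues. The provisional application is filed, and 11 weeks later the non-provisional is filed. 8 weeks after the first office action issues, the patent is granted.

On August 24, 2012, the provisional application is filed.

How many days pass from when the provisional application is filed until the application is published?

119 days

Causal path: the provisional application is filed → the non-provisional is filed → the application is published.
Total delay along the path: 11 + 6 weeks = 17 weeks = 119 days.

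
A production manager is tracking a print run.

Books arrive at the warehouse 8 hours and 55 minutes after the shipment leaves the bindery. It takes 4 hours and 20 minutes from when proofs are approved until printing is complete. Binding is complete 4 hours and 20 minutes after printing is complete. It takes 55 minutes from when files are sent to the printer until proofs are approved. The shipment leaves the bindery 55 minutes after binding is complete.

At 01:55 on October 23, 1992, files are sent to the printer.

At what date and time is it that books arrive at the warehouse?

21:20 on October 23, 1992

Files are sent to the printer: 01:55 Oct 23, 1992.
Proofs are approved: 01:55 Oct 23, 1992 + 55m = 02:50 Oct 23, 1992.
Printing is complete: 02:50 Oct 23, 1992 + 4h20m = 07:10 Oct 23, 1992.
Binding is complete: 07:10 Oct 23, 1992 + 4h20m = 11:30 Oct 23, 1992.
The shipment leaves the bindery: 11:30 Oct 23, 1992 + 55m = 12:25 Oct 23, 1992.
Books arrive at the warehouse: 12:25 Oct 23, 1992 + 8h55m = 21:20 Oct 23, 1992.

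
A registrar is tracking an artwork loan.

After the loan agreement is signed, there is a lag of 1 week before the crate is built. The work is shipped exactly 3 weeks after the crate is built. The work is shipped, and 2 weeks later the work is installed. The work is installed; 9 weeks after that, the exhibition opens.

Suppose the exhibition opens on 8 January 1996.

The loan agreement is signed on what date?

25 September 1995

The exhibition opens: Jan 8, 1996.
The work is installed: Jan 8, 1996 − 9 weeks = Nov 6, 1995.
The work is shipped: Nov 6, 1995 − 2 weeks = Oct 23, 1995.
The crate is built: Oct 23, 1995 − 3 weeks = Oct 2, 1995.
The loan agreement is signed: Oct 2, 1995 − 1 week = Sep 25, 1995.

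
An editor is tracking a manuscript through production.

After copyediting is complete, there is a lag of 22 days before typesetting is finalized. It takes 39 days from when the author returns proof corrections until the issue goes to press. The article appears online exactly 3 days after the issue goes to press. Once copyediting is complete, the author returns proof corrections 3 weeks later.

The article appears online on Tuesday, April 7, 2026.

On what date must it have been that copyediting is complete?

The article appears online: Apr 7, 2026.
The issue goes to press: Apr 7, 2026 − 3 days = Apr 4, 2026.
The author returns proof corrections: Apr 4, 2026 − 39 days = Feb 24, 2026.
Copyediting is complete: Feb 24, 2026 − 3 weeks = Feb 3, 2026.

Tuesday, February 3, 2026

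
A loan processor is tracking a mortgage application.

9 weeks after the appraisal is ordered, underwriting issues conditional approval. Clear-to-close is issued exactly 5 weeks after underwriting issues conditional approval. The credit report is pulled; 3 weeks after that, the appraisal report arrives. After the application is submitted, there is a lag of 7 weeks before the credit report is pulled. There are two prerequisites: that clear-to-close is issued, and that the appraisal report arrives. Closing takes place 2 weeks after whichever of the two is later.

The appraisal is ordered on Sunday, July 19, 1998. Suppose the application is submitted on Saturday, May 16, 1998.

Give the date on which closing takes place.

The appraisal is ordered: Jul 19, 1998.
Underwriting issues conditional approval: Jul 19, 1998 + 9 weeks = Sep 20, 1998.
Clear-to-close is issued: Sep 20, 1998 + 5 weeks = Oct 25, 1998.
The application is submitted: May 16, 1998.
The credit report is pulled: May 16, 1998 + 7 weeks = Jul 4, 1998.
The appraisal report arrives: Jul 4, 1998 + 3 weeks = Jul 25, 1998.
Both prerequisites met — clear-to-close is issued (Oct 25, 1998), the appraisal report arrives (Jul 25, 1998); the later is Oct 25, 1998.
Closing takes place: Oct 25, 1998 + 2 weeks = Nov 8, 1998.

Sunday, November 8, 1998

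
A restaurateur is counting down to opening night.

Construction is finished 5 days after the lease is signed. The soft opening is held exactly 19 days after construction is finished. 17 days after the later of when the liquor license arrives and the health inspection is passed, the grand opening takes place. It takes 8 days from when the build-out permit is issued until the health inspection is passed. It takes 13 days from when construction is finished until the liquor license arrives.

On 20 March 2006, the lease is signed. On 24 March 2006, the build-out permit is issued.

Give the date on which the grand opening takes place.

24 April 2006

The lease is signed: Mar 20, 2006.
Construction is finished: Mar 20, 2006 + 5 days = Mar 25, 2006.
The liquor license arrives: Mar 25, 2006 + 13 days = Apr 7, 2006.
The build-out permit is issued: Mar 24, 2006.
The health inspection is passed: Mar 24, 2006 + 8 days = Apr 1, 2006.
Both prerequisites met — the liquor license arrives (Apr 7, 2006), the health inspection is passed (Apr 1, 2006); the later is Apr 7, 2006.
The grand opening takes place: Apr 7, 2006 + 17 days = Apr 24, 2006.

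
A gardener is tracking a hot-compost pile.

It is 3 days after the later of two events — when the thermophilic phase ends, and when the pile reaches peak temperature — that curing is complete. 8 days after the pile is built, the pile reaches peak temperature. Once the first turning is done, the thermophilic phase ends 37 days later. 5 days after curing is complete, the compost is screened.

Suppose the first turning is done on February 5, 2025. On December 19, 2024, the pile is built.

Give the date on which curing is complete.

March 17, 2025

The first turning is done: Feb 5, 2025.
The thermophilic phase ends: Feb 5, 2025 + 37 days = Mar 14, 2025.
The pile is built: Dec 19, 2024.
The pile reaches peak temperature: Dec 19, 2024 + 8 days = Dec 27, 2024.
Both prerequisites met — the thermophilic phase ends (Mar 14, 2025), the pile reaches peak temperature (Dec 27, 2024); the later is Mar 14, 2025.
Curing is complete: Mar 14, 2025 + 3 days = Mar 17, 2025.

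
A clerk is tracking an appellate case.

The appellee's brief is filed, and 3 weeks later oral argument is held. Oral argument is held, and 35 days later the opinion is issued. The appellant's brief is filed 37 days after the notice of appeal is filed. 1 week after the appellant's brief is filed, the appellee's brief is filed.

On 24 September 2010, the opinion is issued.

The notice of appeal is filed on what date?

The opinion is issued: Sep 24, 2010.
Oral argument is held: Sep 24, 2010 − 35 days = Aug 20, 2010.
The appellee's brief is filed: Aug 20, 2010 − 3 weeks = Jul 30, 2010.
The appellant's brief is filed: Jul 30, 2010 − 1 week = Jul 23, 2010.
The notice of appeal is filed: Jul 23, 2010 − 37 days = Jun 16, 2010.

16 June 2010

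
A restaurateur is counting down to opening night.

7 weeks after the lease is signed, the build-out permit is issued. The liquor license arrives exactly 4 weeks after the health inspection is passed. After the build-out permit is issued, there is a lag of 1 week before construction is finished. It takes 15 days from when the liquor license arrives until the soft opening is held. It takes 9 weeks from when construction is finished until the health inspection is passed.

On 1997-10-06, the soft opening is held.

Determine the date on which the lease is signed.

1997-04-27

The soft opening is held: Oct 6, 1997.
The liquor license arrives: Oct 6, 1997 − 15 days = Sep 21, 1997.
The health inspection is passed: Sep 21, 1997 − 4 weeks = Aug 24, 1997.
Construction is finished: Aug 24, 1997 − 9 weeks = Jun 22, 1997.
The build-out permit is issued: Jun 22, 1997 − 1 week = Jun 15, 1997.
The lease is signed: Jun 15, 1997 − 7 weeks = Apr 27, 1997.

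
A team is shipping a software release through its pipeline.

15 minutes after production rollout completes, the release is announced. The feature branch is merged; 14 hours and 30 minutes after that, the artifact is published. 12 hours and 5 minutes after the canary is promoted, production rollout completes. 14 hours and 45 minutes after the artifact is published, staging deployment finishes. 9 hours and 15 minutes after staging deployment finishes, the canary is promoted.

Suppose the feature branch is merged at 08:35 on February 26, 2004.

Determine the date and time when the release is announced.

11:25 on February 28, 2004

The feature branch is merged: 08:35 Feb 26, 2004.
The artifact is published: 08:35 Feb 26, 2004 + 14h30m = 23:05 Feb 26, 2004.
Staging deployment finishes: 23:05 Feb 26, 2004 + 14h45m = 13:50 Feb 27, 2004.
The canary is promoted: 13:50 Feb 27, 2004 + 9h15m = 23:05 Feb 27, 2004.
Production rollout completes: 23:05 Feb 27, 2004 + 12h05m = 11:10 Feb 28, 2004.
The release is announced: 11:10 Feb 28, 2004 + 15m = 11:25 Feb 28, 2004.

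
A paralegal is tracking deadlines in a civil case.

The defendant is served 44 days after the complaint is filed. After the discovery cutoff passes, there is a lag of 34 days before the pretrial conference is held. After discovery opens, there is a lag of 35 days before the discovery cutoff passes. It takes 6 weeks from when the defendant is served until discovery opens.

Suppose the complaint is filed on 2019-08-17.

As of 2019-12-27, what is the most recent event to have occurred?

The discovery cutoff passes

The complaint is filed: Aug 17, 2019.
The defendant is served: Aug 17, 2019 + 44 days = Sep 30, 2019.
Discovery opens: Sep 30, 2019 + 6 weeks = Nov 11, 2019.
The discovery cutoff passes: Nov 11, 2019 + 35 days = Dec 16, 2019.
The pretrial conference is held: Dec 16, 2019 + 34 days = Jan 19, 2020.
Dec 27, 2019 falls between when the discovery cutoff passes (Dec 16, 2019) and when the pretrial conference is held (Jan 19, 2020).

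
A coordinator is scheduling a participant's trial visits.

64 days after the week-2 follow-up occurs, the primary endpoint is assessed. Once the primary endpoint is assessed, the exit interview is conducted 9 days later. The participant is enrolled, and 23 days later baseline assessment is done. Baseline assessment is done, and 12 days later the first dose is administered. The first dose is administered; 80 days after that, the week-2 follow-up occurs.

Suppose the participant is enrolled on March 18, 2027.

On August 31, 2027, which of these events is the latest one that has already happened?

The week-2 follow-up occurs

The participant is enrolled: Mar 18, 2027.
Baseline assessment is done: Mar 18, 2027 + 23 days = Apr 10, 2027.
The first dose is administered: Apr 10, 2027 + 12 days = Apr 22, 2027.
The week-2 follow-up occurs: Apr 22, 2027 + 80 days = Jul 11, 2027.
The primary endpoint is assessed: Jul 11, 2027 + 64 days = Sep 13, 2027.
The exit interview is conducted: Sep 13, 2027 + 9 days = Sep 22, 2027.
Aug 31, 2027 falls between when the week-2 follow-up occurs (Jul 11, 2027) and when the primary endpoint is assessed (Sep 13, 2027).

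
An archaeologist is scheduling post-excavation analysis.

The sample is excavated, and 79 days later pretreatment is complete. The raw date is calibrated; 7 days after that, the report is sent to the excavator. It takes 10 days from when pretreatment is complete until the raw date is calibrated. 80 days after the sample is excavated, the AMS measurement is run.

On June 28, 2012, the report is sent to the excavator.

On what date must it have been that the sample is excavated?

The report is sent to the excavator: Jun 28, 2012.
The raw date is calibrated: Jun 28, 2012 − 7 days = Jun 21, 2012.
Pretreatment is complete: Jun 21, 2012 − 10 days = Jun 11, 2012.
The sample is excavated: Jun 11, 2012 − 79 days = Mar 24, 2012.

March 24, 2012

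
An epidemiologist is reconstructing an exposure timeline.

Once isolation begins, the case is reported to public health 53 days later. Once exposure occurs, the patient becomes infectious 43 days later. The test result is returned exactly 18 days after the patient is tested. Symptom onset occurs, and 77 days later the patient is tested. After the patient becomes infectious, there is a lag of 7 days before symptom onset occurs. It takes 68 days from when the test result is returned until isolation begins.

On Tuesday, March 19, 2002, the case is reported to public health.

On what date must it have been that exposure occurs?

Tuesday, June 26, 2001

The case is reported to public health: Mar 19, 2002.
Isolation begins: Mar 19, 2002 − 53 days = Jan 25, 2002.
The test result is returned: Jan 25, 2002 − 68 days = Nov 18, 2001.
The patient is tested: Nov 18, 2001 − 18 days = Oct 31, 2001.
Symptom onset occurs: Oct 31, 2001 − 77 days = Aug 15, 2001.
The patient becomes infectious: Aug 15, 2001 − 7 days = Aug 8, 2001.
Exposure occurs: Aug 8, 2001 − 43 days = Jun 26, 2001.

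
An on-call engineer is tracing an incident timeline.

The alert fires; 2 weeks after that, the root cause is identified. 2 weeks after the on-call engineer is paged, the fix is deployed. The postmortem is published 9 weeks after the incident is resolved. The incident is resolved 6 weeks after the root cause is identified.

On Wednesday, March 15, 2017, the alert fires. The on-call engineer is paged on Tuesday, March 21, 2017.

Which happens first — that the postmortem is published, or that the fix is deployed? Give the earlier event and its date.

The alert fires: Mar 15, 2017.
The root cause is identified: Mar 15, 2017 + 2 weeks = Mar 29, 2017.
The incident is resolved: Mar 29, 2017 + 6 weeks = May 10, 2017.
The postmortem is published: May 10, 2017 + 9 weeks = Jul 12, 2017.
The on-call engineer is paged: Mar 21, 2017.
The fix is deployed: Mar 21, 2017 + 2 weeks = Apr 4, 2017.
Comparing: the postmortem is published on Jul 12, 2017 vs the fix is deployed on Apr 4, 2017. Earlier: the fix is deployed.

The fix is deployed — Tuesday, April 4, 2017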